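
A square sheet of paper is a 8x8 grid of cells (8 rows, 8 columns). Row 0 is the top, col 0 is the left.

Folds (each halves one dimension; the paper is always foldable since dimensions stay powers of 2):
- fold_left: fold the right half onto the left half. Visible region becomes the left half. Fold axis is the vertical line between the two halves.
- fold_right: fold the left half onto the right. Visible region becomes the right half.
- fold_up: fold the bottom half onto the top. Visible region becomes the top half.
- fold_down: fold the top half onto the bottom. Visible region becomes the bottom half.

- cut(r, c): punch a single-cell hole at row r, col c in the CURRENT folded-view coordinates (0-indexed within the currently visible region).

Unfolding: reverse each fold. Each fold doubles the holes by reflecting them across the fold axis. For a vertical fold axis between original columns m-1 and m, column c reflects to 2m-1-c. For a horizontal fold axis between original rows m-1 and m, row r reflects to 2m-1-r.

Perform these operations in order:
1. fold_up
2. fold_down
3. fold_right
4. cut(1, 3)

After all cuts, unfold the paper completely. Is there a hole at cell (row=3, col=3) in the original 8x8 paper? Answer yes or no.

Answer: no

Derivation:
Op 1 fold_up: fold axis h@4; visible region now rows[0,4) x cols[0,8) = 4x8
Op 2 fold_down: fold axis h@2; visible region now rows[2,4) x cols[0,8) = 2x8
Op 3 fold_right: fold axis v@4; visible region now rows[2,4) x cols[4,8) = 2x4
Op 4 cut(1, 3): punch at orig (3,7); cuts so far [(3, 7)]; region rows[2,4) x cols[4,8) = 2x4
Unfold 1 (reflect across v@4): 2 holes -> [(3, 0), (3, 7)]
Unfold 2 (reflect across h@2): 4 holes -> [(0, 0), (0, 7), (3, 0), (3, 7)]
Unfold 3 (reflect across h@4): 8 holes -> [(0, 0), (0, 7), (3, 0), (3, 7), (4, 0), (4, 7), (7, 0), (7, 7)]
Holes: [(0, 0), (0, 7), (3, 0), (3, 7), (4, 0), (4, 7), (7, 0), (7, 7)]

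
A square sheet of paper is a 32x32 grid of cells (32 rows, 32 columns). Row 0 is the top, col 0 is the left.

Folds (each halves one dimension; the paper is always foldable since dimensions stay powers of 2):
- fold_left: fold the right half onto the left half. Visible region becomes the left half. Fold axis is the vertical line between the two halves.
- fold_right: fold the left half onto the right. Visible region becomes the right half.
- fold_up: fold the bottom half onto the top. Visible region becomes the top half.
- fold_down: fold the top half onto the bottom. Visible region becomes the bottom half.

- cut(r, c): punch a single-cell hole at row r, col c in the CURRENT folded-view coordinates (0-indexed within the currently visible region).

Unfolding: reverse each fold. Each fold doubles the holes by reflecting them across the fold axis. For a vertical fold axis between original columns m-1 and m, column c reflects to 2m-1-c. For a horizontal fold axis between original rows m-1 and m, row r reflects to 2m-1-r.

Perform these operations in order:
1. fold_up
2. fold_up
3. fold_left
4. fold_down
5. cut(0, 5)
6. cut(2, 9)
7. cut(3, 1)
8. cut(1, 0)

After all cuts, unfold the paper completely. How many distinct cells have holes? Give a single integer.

Answer: 64

Derivation:
Op 1 fold_up: fold axis h@16; visible region now rows[0,16) x cols[0,32) = 16x32
Op 2 fold_up: fold axis h@8; visible region now rows[0,8) x cols[0,32) = 8x32
Op 3 fold_left: fold axis v@16; visible region now rows[0,8) x cols[0,16) = 8x16
Op 4 fold_down: fold axis h@4; visible region now rows[4,8) x cols[0,16) = 4x16
Op 5 cut(0, 5): punch at orig (4,5); cuts so far [(4, 5)]; region rows[4,8) x cols[0,16) = 4x16
Op 6 cut(2, 9): punch at orig (6,9); cuts so far [(4, 5), (6, 9)]; region rows[4,8) x cols[0,16) = 4x16
Op 7 cut(3, 1): punch at orig (7,1); cuts so far [(4, 5), (6, 9), (7, 1)]; region rows[4,8) x cols[0,16) = 4x16
Op 8 cut(1, 0): punch at orig (5,0); cuts so far [(4, 5), (5, 0), (6, 9), (7, 1)]; region rows[4,8) x cols[0,16) = 4x16
Unfold 1 (reflect across h@4): 8 holes -> [(0, 1), (1, 9), (2, 0), (3, 5), (4, 5), (5, 0), (6, 9), (7, 1)]
Unfold 2 (reflect across v@16): 16 holes -> [(0, 1), (0, 30), (1, 9), (1, 22), (2, 0), (2, 31), (3, 5), (3, 26), (4, 5), (4, 26), (5, 0), (5, 31), (6, 9), (6, 22), (7, 1), (7, 30)]
Unfold 3 (reflect across h@8): 32 holes -> [(0, 1), (0, 30), (1, 9), (1, 22), (2, 0), (2, 31), (3, 5), (3, 26), (4, 5), (4, 26), (5, 0), (5, 31), (6, 9), (6, 22), (7, 1), (7, 30), (8, 1), (8, 30), (9, 9), (9, 22), (10, 0), (10, 31), (11, 5), (11, 26), (12, 5), (12, 26), (13, 0), (13, 31), (14, 9), (14, 22), (15, 1), (15, 30)]
Unfold 4 (reflect across h@16): 64 holes -> [(0, 1), (0, 30), (1, 9), (1, 22), (2, 0), (2, 31), (3, 5), (3, 26), (4, 5), (4, 26), (5, 0), (5, 31), (6, 9), (6, 22), (7, 1), (7, 30), (8, 1), (8, 30), (9, 9), (9, 22), (10, 0), (10, 31), (11, 5), (11, 26), (12, 5), (12, 26), (13, 0), (13, 31), (14, 9), (14, 22), (15, 1), (15, 30), (16, 1), (16, 30), (17, 9), (17, 22), (18, 0), (18, 31), (19, 5), (19, 26), (20, 5), (20, 26), (21, 0), (21, 31), (22, 9), (22, 22), (23, 1), (23, 30), (24, 1), (24, 30), (25, 9), (25, 22), (26, 0), (26, 31), (27, 5), (27, 26), (28, 5), (28, 26), (29, 0), (29, 31), (30, 9), (30, 22), (31, 1), (31, 30)]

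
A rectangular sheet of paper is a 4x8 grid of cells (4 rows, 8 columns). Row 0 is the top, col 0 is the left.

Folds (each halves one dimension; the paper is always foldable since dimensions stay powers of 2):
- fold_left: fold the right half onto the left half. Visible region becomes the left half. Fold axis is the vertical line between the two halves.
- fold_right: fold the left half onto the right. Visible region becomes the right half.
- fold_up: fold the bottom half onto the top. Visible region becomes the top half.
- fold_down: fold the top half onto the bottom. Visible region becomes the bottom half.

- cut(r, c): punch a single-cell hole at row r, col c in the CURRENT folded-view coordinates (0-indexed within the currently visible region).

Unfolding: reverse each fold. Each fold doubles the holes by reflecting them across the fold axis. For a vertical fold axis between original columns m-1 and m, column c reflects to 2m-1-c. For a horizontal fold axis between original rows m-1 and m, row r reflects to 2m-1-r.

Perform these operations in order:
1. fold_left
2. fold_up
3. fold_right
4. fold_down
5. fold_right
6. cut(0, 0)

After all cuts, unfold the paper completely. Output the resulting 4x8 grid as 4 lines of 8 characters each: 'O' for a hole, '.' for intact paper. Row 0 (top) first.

Answer: OOOOOOOO
OOOOOOOO
OOOOOOOO
OOOOOOOO

Derivation:
Op 1 fold_left: fold axis v@4; visible region now rows[0,4) x cols[0,4) = 4x4
Op 2 fold_up: fold axis h@2; visible region now rows[0,2) x cols[0,4) = 2x4
Op 3 fold_right: fold axis v@2; visible region now rows[0,2) x cols[2,4) = 2x2
Op 4 fold_down: fold axis h@1; visible region now rows[1,2) x cols[2,4) = 1x2
Op 5 fold_right: fold axis v@3; visible region now rows[1,2) x cols[3,4) = 1x1
Op 6 cut(0, 0): punch at orig (1,3); cuts so far [(1, 3)]; region rows[1,2) x cols[3,4) = 1x1
Unfold 1 (reflect across v@3): 2 holes -> [(1, 2), (1, 3)]
Unfold 2 (reflect across h@1): 4 holes -> [(0, 2), (0, 3), (1, 2), (1, 3)]
Unfold 3 (reflect across v@2): 8 holes -> [(0, 0), (0, 1), (0, 2), (0, 3), (1, 0), (1, 1), (1, 2), (1, 3)]
Unfold 4 (reflect across h@2): 16 holes -> [(0, 0), (0, 1), (0, 2), (0, 3), (1, 0), (1, 1), (1, 2), (1, 3), (2, 0), (2, 1), (2, 2), (2, 3), (3, 0), (3, 1), (3, 2), (3, 3)]
Unfold 5 (reflect across v@4): 32 holes -> [(0, 0), (0, 1), (0, 2), (0, 3), (0, 4), (0, 5), (0, 6), (0, 7), (1, 0), (1, 1), (1, 2), (1, 3), (1, 4), (1, 5), (1, 6), (1, 7), (2, 0), (2, 1), (2, 2), (2, 3), (2, 4), (2, 5), (2, 6), (2, 7), (3, 0), (3, 1), (3, 2), (3, 3), (3, 4), (3, 5), (3, 6), (3, 7)]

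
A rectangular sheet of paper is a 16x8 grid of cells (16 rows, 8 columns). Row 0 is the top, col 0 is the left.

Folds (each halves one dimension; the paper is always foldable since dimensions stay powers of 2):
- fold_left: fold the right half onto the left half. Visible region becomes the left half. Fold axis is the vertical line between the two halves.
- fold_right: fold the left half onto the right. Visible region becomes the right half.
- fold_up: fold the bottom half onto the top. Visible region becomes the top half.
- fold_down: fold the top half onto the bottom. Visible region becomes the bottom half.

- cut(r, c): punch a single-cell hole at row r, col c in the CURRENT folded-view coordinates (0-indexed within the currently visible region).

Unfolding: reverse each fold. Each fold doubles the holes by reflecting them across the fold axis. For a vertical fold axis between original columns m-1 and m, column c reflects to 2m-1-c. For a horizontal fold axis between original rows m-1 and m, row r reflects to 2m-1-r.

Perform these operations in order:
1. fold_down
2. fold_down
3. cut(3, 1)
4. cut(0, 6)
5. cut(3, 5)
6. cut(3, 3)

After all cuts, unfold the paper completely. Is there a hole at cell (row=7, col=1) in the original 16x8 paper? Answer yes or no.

Op 1 fold_down: fold axis h@8; visible region now rows[8,16) x cols[0,8) = 8x8
Op 2 fold_down: fold axis h@12; visible region now rows[12,16) x cols[0,8) = 4x8
Op 3 cut(3, 1): punch at orig (15,1); cuts so far [(15, 1)]; region rows[12,16) x cols[0,8) = 4x8
Op 4 cut(0, 6): punch at orig (12,6); cuts so far [(12, 6), (15, 1)]; region rows[12,16) x cols[0,8) = 4x8
Op 5 cut(3, 5): punch at orig (15,5); cuts so far [(12, 6), (15, 1), (15, 5)]; region rows[12,16) x cols[0,8) = 4x8
Op 6 cut(3, 3): punch at orig (15,3); cuts so far [(12, 6), (15, 1), (15, 3), (15, 5)]; region rows[12,16) x cols[0,8) = 4x8
Unfold 1 (reflect across h@12): 8 holes -> [(8, 1), (8, 3), (8, 5), (11, 6), (12, 6), (15, 1), (15, 3), (15, 5)]
Unfold 2 (reflect across h@8): 16 holes -> [(0, 1), (0, 3), (0, 5), (3, 6), (4, 6), (7, 1), (7, 3), (7, 5), (8, 1), (8, 3), (8, 5), (11, 6), (12, 6), (15, 1), (15, 3), (15, 5)]
Holes: [(0, 1), (0, 3), (0, 5), (3, 6), (4, 6), (7, 1), (7, 3), (7, 5), (8, 1), (8, 3), (8, 5), (11, 6), (12, 6), (15, 1), (15, 3), (15, 5)]

Answer: yes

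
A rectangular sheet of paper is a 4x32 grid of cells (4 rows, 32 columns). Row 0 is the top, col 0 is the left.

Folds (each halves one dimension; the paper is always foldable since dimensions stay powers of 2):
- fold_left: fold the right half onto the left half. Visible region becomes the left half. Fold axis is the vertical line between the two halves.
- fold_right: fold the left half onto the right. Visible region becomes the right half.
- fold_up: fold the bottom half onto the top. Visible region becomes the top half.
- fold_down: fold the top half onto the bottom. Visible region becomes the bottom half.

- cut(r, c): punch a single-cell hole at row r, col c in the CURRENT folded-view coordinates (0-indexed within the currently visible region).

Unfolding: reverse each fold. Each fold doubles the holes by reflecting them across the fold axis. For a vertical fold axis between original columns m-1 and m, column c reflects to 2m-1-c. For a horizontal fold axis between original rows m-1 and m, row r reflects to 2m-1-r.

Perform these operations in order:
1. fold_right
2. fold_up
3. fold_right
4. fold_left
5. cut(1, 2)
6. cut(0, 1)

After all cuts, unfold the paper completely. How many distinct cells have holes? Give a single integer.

Answer: 32

Derivation:
Op 1 fold_right: fold axis v@16; visible region now rows[0,4) x cols[16,32) = 4x16
Op 2 fold_up: fold axis h@2; visible region now rows[0,2) x cols[16,32) = 2x16
Op 3 fold_right: fold axis v@24; visible region now rows[0,2) x cols[24,32) = 2x8
Op 4 fold_left: fold axis v@28; visible region now rows[0,2) x cols[24,28) = 2x4
Op 5 cut(1, 2): punch at orig (1,26); cuts so far [(1, 26)]; region rows[0,2) x cols[24,28) = 2x4
Op 6 cut(0, 1): punch at orig (0,25); cuts so far [(0, 25), (1, 26)]; region rows[0,2) x cols[24,28) = 2x4
Unfold 1 (reflect across v@28): 4 holes -> [(0, 25), (0, 30), (1, 26), (1, 29)]
Unfold 2 (reflect across v@24): 8 holes -> [(0, 17), (0, 22), (0, 25), (0, 30), (1, 18), (1, 21), (1, 26), (1, 29)]
Unfold 3 (reflect across h@2): 16 holes -> [(0, 17), (0, 22), (0, 25), (0, 30), (1, 18), (1, 21), (1, 26), (1, 29), (2, 18), (2, 21), (2, 26), (2, 29), (3, 17), (3, 22), (3, 25), (3, 30)]
Unfold 4 (reflect across v@16): 32 holes -> [(0, 1), (0, 6), (0, 9), (0, 14), (0, 17), (0, 22), (0, 25), (0, 30), (1, 2), (1, 5), (1, 10), (1, 13), (1, 18), (1, 21), (1, 26), (1, 29), (2, 2), (2, 5), (2, 10), (2, 13), (2, 18), (2, 21), (2, 26), (2, 29), (3, 1), (3, 6), (3, 9), (3, 14), (3, 17), (3, 22), (3, 25), (3, 30)]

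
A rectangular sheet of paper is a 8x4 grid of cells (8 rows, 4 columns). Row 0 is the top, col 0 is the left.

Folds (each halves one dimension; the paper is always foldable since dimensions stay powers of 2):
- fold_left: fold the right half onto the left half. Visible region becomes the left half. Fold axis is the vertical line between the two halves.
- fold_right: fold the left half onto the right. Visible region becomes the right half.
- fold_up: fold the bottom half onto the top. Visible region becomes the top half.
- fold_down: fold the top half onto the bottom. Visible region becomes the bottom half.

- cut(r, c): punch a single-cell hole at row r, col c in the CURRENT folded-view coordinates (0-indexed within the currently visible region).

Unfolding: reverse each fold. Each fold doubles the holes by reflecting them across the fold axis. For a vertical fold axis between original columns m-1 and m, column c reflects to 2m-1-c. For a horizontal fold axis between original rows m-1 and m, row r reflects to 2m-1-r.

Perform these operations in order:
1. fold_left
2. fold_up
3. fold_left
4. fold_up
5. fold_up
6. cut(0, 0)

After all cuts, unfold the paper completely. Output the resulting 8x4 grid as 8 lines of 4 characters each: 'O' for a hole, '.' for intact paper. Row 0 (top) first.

Answer: OOOO
OOOO
OOOO
OOOO
OOOO
OOOO
OOOO
OOOO

Derivation:
Op 1 fold_left: fold axis v@2; visible region now rows[0,8) x cols[0,2) = 8x2
Op 2 fold_up: fold axis h@4; visible region now rows[0,4) x cols[0,2) = 4x2
Op 3 fold_left: fold axis v@1; visible region now rows[0,4) x cols[0,1) = 4x1
Op 4 fold_up: fold axis h@2; visible region now rows[0,2) x cols[0,1) = 2x1
Op 5 fold_up: fold axis h@1; visible region now rows[0,1) x cols[0,1) = 1x1
Op 6 cut(0, 0): punch at orig (0,0); cuts so far [(0, 0)]; region rows[0,1) x cols[0,1) = 1x1
Unfold 1 (reflect across h@1): 2 holes -> [(0, 0), (1, 0)]
Unfold 2 (reflect across h@2): 4 holes -> [(0, 0), (1, 0), (2, 0), (3, 0)]
Unfold 3 (reflect across v@1): 8 holes -> [(0, 0), (0, 1), (1, 0), (1, 1), (2, 0), (2, 1), (3, 0), (3, 1)]
Unfold 4 (reflect across h@4): 16 holes -> [(0, 0), (0, 1), (1, 0), (1, 1), (2, 0), (2, 1), (3, 0), (3, 1), (4, 0), (4, 1), (5, 0), (5, 1), (6, 0), (6, 1), (7, 0), (7, 1)]
Unfold 5 (reflect across v@2): 32 holes -> [(0, 0), (0, 1), (0, 2), (0, 3), (1, 0), (1, 1), (1, 2), (1, 3), (2, 0), (2, 1), (2, 2), (2, 3), (3, 0), (3, 1), (3, 2), (3, 3), (4, 0), (4, 1), (4, 2), (4, 3), (5, 0), (5, 1), (5, 2), (5, 3), (6, 0), (6, 1), (6, 2), (6, 3), (7, 0), (7, 1), (7, 2), (7, 3)]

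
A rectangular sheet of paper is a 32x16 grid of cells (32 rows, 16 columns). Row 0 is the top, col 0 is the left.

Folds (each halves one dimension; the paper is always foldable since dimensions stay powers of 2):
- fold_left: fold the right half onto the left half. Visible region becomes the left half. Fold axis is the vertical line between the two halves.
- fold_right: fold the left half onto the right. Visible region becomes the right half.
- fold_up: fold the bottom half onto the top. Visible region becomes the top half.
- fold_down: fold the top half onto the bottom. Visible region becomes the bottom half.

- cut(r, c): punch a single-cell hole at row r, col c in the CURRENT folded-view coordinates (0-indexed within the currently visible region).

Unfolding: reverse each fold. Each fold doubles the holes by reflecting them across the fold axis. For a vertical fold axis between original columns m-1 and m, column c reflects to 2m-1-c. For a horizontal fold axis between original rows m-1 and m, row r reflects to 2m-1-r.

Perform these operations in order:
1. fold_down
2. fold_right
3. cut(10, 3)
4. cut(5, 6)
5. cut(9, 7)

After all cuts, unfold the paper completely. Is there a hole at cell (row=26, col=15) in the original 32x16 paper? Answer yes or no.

Answer: no

Derivation:
Op 1 fold_down: fold axis h@16; visible region now rows[16,32) x cols[0,16) = 16x16
Op 2 fold_right: fold axis v@8; visible region now rows[16,32) x cols[8,16) = 16x8
Op 3 cut(10, 3): punch at orig (26,11); cuts so far [(26, 11)]; region rows[16,32) x cols[8,16) = 16x8
Op 4 cut(5, 6): punch at orig (21,14); cuts so far [(21, 14), (26, 11)]; region rows[16,32) x cols[8,16) = 16x8
Op 5 cut(9, 7): punch at orig (25,15); cuts so far [(21, 14), (25, 15), (26, 11)]; region rows[16,32) x cols[8,16) = 16x8
Unfold 1 (reflect across v@8): 6 holes -> [(21, 1), (21, 14), (25, 0), (25, 15), (26, 4), (26, 11)]
Unfold 2 (reflect across h@16): 12 holes -> [(5, 4), (5, 11), (6, 0), (6, 15), (10, 1), (10, 14), (21, 1), (21, 14), (25, 0), (25, 15), (26, 4), (26, 11)]
Holes: [(5, 4), (5, 11), (6, 0), (6, 15), (10, 1), (10, 14), (21, 1), (21, 14), (25, 0), (25, 15), (26, 4), (26, 11)]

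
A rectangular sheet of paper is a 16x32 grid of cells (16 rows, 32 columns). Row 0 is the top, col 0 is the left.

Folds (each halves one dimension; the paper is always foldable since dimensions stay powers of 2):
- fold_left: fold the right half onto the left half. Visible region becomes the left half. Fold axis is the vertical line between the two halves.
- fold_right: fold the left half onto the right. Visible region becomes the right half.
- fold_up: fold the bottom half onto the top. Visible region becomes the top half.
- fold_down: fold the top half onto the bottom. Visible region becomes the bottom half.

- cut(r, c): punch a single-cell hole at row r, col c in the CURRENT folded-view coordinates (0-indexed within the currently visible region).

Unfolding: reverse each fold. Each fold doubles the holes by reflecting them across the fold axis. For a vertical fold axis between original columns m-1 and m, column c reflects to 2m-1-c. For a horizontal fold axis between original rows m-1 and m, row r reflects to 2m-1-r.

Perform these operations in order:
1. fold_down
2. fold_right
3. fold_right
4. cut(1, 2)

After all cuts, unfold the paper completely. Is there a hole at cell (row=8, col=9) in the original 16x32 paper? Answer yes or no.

Op 1 fold_down: fold axis h@8; visible region now rows[8,16) x cols[0,32) = 8x32
Op 2 fold_right: fold axis v@16; visible region now rows[8,16) x cols[16,32) = 8x16
Op 3 fold_right: fold axis v@24; visible region now rows[8,16) x cols[24,32) = 8x8
Op 4 cut(1, 2): punch at orig (9,26); cuts so far [(9, 26)]; region rows[8,16) x cols[24,32) = 8x8
Unfold 1 (reflect across v@24): 2 holes -> [(9, 21), (9, 26)]
Unfold 2 (reflect across v@16): 4 holes -> [(9, 5), (9, 10), (9, 21), (9, 26)]
Unfold 3 (reflect across h@8): 8 holes -> [(6, 5), (6, 10), (6, 21), (6, 26), (9, 5), (9, 10), (9, 21), (9, 26)]
Holes: [(6, 5), (6, 10), (6, 21), (6, 26), (9, 5), (9, 10), (9, 21), (9, 26)]

Answer: no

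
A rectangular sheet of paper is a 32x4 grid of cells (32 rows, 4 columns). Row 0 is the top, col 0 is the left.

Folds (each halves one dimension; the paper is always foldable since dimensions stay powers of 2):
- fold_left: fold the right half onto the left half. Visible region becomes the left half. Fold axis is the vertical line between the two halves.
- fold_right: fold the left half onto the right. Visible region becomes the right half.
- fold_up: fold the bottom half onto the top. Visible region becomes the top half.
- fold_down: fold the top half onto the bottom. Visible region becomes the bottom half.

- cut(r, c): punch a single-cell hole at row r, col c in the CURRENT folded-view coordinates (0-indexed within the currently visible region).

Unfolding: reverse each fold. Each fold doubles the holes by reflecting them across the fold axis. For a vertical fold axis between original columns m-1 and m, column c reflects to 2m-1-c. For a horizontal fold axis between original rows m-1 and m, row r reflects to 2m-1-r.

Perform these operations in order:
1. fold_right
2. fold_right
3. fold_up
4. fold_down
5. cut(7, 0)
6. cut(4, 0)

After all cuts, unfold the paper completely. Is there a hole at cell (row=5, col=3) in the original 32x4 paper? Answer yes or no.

Answer: no

Derivation:
Op 1 fold_right: fold axis v@2; visible region now rows[0,32) x cols[2,4) = 32x2
Op 2 fold_right: fold axis v@3; visible region now rows[0,32) x cols[3,4) = 32x1
Op 3 fold_up: fold axis h@16; visible region now rows[0,16) x cols[3,4) = 16x1
Op 4 fold_down: fold axis h@8; visible region now rows[8,16) x cols[3,4) = 8x1
Op 5 cut(7, 0): punch at orig (15,3); cuts so far [(15, 3)]; region rows[8,16) x cols[3,4) = 8x1
Op 6 cut(4, 0): punch at orig (12,3); cuts so far [(12, 3), (15, 3)]; region rows[8,16) x cols[3,4) = 8x1
Unfold 1 (reflect across h@8): 4 holes -> [(0, 3), (3, 3), (12, 3), (15, 3)]
Unfold 2 (reflect across h@16): 8 holes -> [(0, 3), (3, 3), (12, 3), (15, 3), (16, 3), (19, 3), (28, 3), (31, 3)]
Unfold 3 (reflect across v@3): 16 holes -> [(0, 2), (0, 3), (3, 2), (3, 3), (12, 2), (12, 3), (15, 2), (15, 3), (16, 2), (16, 3), (19, 2), (19, 3), (28, 2), (28, 3), (31, 2), (31, 3)]
Unfold 4 (reflect across v@2): 32 holes -> [(0, 0), (0, 1), (0, 2), (0, 3), (3, 0), (3, 1), (3, 2), (3, 3), (12, 0), (12, 1), (12, 2), (12, 3), (15, 0), (15, 1), (15, 2), (15, 3), (16, 0), (16, 1), (16, 2), (16, 3), (19, 0), (19, 1), (19, 2), (19, 3), (28, 0), (28, 1), (28, 2), (28, 3), (31, 0), (31, 1), (31, 2), (31, 3)]
Holes: [(0, 0), (0, 1), (0, 2), (0, 3), (3, 0), (3, 1), (3, 2), (3, 3), (12, 0), (12, 1), (12, 2), (12, 3), (15, 0), (15, 1), (15, 2), (15, 3), (16, 0), (16, 1), (16, 2), (16, 3), (19, 0), (19, 1), (19, 2), (19, 3), (28, 0), (28, 1), (28, 2), (28, 3), (31, 0), (31, 1), (31, 2), (31, 3)]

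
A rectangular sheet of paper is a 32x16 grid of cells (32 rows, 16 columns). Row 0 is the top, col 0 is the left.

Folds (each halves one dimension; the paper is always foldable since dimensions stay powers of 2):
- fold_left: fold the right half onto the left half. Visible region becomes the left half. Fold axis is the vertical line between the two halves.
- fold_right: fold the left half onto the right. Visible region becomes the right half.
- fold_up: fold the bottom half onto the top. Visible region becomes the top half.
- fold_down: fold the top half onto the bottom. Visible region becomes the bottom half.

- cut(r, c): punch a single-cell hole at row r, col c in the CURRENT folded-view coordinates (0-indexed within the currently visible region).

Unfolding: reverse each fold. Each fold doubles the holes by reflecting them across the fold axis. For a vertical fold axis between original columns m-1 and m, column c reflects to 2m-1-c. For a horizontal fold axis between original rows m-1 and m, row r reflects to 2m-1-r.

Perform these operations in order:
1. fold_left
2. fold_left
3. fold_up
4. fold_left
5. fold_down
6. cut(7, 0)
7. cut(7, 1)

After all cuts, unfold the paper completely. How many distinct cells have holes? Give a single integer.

Op 1 fold_left: fold axis v@8; visible region now rows[0,32) x cols[0,8) = 32x8
Op 2 fold_left: fold axis v@4; visible region now rows[0,32) x cols[0,4) = 32x4
Op 3 fold_up: fold axis h@16; visible region now rows[0,16) x cols[0,4) = 16x4
Op 4 fold_left: fold axis v@2; visible region now rows[0,16) x cols[0,2) = 16x2
Op 5 fold_down: fold axis h@8; visible region now rows[8,16) x cols[0,2) = 8x2
Op 6 cut(7, 0): punch at orig (15,0); cuts so far [(15, 0)]; region rows[8,16) x cols[0,2) = 8x2
Op 7 cut(7, 1): punch at orig (15,1); cuts so far [(15, 0), (15, 1)]; region rows[8,16) x cols[0,2) = 8x2
Unfold 1 (reflect across h@8): 4 holes -> [(0, 0), (0, 1), (15, 0), (15, 1)]
Unfold 2 (reflect across v@2): 8 holes -> [(0, 0), (0, 1), (0, 2), (0, 3), (15, 0), (15, 1), (15, 2), (15, 3)]
Unfold 3 (reflect across h@16): 16 holes -> [(0, 0), (0, 1), (0, 2), (0, 3), (15, 0), (15, 1), (15, 2), (15, 3), (16, 0), (16, 1), (16, 2), (16, 3), (31, 0), (31, 1), (31, 2), (31, 3)]
Unfold 4 (reflect across v@4): 32 holes -> [(0, 0), (0, 1), (0, 2), (0, 3), (0, 4), (0, 5), (0, 6), (0, 7), (15, 0), (15, 1), (15, 2), (15, 3), (15, 4), (15, 5), (15, 6), (15, 7), (16, 0), (16, 1), (16, 2), (16, 3), (16, 4), (16, 5), (16, 6), (16, 7), (31, 0), (31, 1), (31, 2), (31, 3), (31, 4), (31, 5), (31, 6), (31, 7)]
Unfold 5 (reflect across v@8): 64 holes -> [(0, 0), (0, 1), (0, 2), (0, 3), (0, 4), (0, 5), (0, 6), (0, 7), (0, 8), (0, 9), (0, 10), (0, 11), (0, 12), (0, 13), (0, 14), (0, 15), (15, 0), (15, 1), (15, 2), (15, 3), (15, 4), (15, 5), (15, 6), (15, 7), (15, 8), (15, 9), (15, 10), (15, 11), (15, 12), (15, 13), (15, 14), (15, 15), (16, 0), (16, 1), (16, 2), (16, 3), (16, 4), (16, 5), (16, 6), (16, 7), (16, 8), (16, 9), (16, 10), (16, 11), (16, 12), (16, 13), (16, 14), (16, 15), (31, 0), (31, 1), (31, 2), (31, 3), (31, 4), (31, 5), (31, 6), (31, 7), (31, 8), (31, 9), (31, 10), (31, 11), (31, 12), (31, 13), (31, 14), (31, 15)]

Answer: 64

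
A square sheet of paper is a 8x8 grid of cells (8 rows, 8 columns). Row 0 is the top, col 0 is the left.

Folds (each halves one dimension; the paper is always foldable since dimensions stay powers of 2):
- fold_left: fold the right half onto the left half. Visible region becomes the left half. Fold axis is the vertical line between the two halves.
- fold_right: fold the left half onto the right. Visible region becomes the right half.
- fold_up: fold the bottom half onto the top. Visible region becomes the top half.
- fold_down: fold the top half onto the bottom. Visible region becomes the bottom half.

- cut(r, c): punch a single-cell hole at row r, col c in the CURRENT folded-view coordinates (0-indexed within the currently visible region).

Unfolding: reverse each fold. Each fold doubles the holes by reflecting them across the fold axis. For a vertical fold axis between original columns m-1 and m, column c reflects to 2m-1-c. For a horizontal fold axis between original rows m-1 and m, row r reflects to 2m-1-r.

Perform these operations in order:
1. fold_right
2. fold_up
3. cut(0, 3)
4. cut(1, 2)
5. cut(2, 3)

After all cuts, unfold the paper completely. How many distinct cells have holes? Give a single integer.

Answer: 12

Derivation:
Op 1 fold_right: fold axis v@4; visible region now rows[0,8) x cols[4,8) = 8x4
Op 2 fold_up: fold axis h@4; visible region now rows[0,4) x cols[4,8) = 4x4
Op 3 cut(0, 3): punch at orig (0,7); cuts so far [(0, 7)]; region rows[0,4) x cols[4,8) = 4x4
Op 4 cut(1, 2): punch at orig (1,6); cuts so far [(0, 7), (1, 6)]; region rows[0,4) x cols[4,8) = 4x4
Op 5 cut(2, 3): punch at orig (2,7); cuts so far [(0, 7), (1, 6), (2, 7)]; region rows[0,4) x cols[4,8) = 4x4
Unfold 1 (reflect across h@4): 6 holes -> [(0, 7), (1, 6), (2, 7), (5, 7), (6, 6), (7, 7)]
Unfold 2 (reflect across v@4): 12 holes -> [(0, 0), (0, 7), (1, 1), (1, 6), (2, 0), (2, 7), (5, 0), (5, 7), (6, 1), (6, 6), (7, 0), (7, 7)]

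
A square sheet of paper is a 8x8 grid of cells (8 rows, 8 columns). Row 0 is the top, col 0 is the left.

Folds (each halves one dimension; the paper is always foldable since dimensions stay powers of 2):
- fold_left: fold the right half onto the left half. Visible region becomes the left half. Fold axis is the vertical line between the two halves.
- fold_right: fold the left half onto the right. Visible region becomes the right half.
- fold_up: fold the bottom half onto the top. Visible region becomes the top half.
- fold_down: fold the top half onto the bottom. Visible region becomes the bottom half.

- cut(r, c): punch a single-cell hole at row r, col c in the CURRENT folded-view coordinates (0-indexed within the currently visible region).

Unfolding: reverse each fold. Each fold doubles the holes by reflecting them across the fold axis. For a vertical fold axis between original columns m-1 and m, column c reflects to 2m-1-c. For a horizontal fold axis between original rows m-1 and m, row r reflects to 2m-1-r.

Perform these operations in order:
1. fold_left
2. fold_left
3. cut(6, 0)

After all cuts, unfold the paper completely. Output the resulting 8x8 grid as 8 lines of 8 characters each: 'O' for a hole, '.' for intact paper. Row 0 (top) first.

Op 1 fold_left: fold axis v@4; visible region now rows[0,8) x cols[0,4) = 8x4
Op 2 fold_left: fold axis v@2; visible region now rows[0,8) x cols[0,2) = 8x2
Op 3 cut(6, 0): punch at orig (6,0); cuts so far [(6, 0)]; region rows[0,8) x cols[0,2) = 8x2
Unfold 1 (reflect across v@2): 2 holes -> [(6, 0), (6, 3)]
Unfold 2 (reflect across v@4): 4 holes -> [(6, 0), (6, 3), (6, 4), (6, 7)]

Answer: ........
........
........
........
........
........
O..OO..O
........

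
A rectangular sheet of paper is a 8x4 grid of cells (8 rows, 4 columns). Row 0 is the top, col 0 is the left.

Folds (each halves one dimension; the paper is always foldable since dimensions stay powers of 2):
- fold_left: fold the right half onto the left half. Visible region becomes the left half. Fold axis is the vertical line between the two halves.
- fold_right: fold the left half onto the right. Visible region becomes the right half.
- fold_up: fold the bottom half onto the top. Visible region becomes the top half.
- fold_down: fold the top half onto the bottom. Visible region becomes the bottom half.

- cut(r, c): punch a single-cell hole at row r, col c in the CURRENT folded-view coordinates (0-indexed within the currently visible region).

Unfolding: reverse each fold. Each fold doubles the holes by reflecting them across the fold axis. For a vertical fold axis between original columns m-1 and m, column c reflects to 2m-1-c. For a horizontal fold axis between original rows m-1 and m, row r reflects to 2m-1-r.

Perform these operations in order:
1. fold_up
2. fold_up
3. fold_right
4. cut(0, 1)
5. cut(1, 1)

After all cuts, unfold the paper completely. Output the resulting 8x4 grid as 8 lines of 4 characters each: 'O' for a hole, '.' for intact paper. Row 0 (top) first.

Answer: O..O
O..O
O..O
O..O
O..O
O..O
O..O
O..O

Derivation:
Op 1 fold_up: fold axis h@4; visible region now rows[0,4) x cols[0,4) = 4x4
Op 2 fold_up: fold axis h@2; visible region now rows[0,2) x cols[0,4) = 2x4
Op 3 fold_right: fold axis v@2; visible region now rows[0,2) x cols[2,4) = 2x2
Op 4 cut(0, 1): punch at orig (0,3); cuts so far [(0, 3)]; region rows[0,2) x cols[2,4) = 2x2
Op 5 cut(1, 1): punch at orig (1,3); cuts so far [(0, 3), (1, 3)]; region rows[0,2) x cols[2,4) = 2x2
Unfold 1 (reflect across v@2): 4 holes -> [(0, 0), (0, 3), (1, 0), (1, 3)]
Unfold 2 (reflect across h@2): 8 holes -> [(0, 0), (0, 3), (1, 0), (1, 3), (2, 0), (2, 3), (3, 0), (3, 3)]
Unfold 3 (reflect across h@4): 16 holes -> [(0, 0), (0, 3), (1, 0), (1, 3), (2, 0), (2, 3), (3, 0), (3, 3), (4, 0), (4, 3), (5, 0), (5, 3), (6, 0), (6, 3), (7, 0), (7, 3)]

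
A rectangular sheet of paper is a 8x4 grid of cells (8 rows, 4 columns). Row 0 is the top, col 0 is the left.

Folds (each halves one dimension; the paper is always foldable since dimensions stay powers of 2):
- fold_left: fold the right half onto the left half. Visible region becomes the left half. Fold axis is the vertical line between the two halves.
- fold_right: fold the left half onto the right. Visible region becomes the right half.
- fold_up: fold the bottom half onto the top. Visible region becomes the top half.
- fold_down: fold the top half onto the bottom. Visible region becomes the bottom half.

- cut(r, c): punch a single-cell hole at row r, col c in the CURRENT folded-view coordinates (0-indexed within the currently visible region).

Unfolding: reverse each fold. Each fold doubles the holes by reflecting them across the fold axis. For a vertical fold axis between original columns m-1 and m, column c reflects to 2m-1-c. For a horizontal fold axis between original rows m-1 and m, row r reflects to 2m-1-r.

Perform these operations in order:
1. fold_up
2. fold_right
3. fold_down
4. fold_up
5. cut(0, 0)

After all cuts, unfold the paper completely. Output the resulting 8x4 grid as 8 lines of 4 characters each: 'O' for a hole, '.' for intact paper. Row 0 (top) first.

Answer: .OO.
.OO.
.OO.
.OO.
.OO.
.OO.
.OO.
.OO.

Derivation:
Op 1 fold_up: fold axis h@4; visible region now rows[0,4) x cols[0,4) = 4x4
Op 2 fold_right: fold axis v@2; visible region now rows[0,4) x cols[2,4) = 4x2
Op 3 fold_down: fold axis h@2; visible region now rows[2,4) x cols[2,4) = 2x2
Op 4 fold_up: fold axis h@3; visible region now rows[2,3) x cols[2,4) = 1x2
Op 5 cut(0, 0): punch at orig (2,2); cuts so far [(2, 2)]; region rows[2,3) x cols[2,4) = 1x2
Unfold 1 (reflect across h@3): 2 holes -> [(2, 2), (3, 2)]
Unfold 2 (reflect across h@2): 4 holes -> [(0, 2), (1, 2), (2, 2), (3, 2)]
Unfold 3 (reflect across v@2): 8 holes -> [(0, 1), (0, 2), (1, 1), (1, 2), (2, 1), (2, 2), (3, 1), (3, 2)]
Unfold 4 (reflect across h@4): 16 holes -> [(0, 1), (0, 2), (1, 1), (1, 2), (2, 1), (2, 2), (3, 1), (3, 2), (4, 1), (4, 2), (5, 1), (5, 2), (6, 1), (6, 2), (7, 1), (7, 2)]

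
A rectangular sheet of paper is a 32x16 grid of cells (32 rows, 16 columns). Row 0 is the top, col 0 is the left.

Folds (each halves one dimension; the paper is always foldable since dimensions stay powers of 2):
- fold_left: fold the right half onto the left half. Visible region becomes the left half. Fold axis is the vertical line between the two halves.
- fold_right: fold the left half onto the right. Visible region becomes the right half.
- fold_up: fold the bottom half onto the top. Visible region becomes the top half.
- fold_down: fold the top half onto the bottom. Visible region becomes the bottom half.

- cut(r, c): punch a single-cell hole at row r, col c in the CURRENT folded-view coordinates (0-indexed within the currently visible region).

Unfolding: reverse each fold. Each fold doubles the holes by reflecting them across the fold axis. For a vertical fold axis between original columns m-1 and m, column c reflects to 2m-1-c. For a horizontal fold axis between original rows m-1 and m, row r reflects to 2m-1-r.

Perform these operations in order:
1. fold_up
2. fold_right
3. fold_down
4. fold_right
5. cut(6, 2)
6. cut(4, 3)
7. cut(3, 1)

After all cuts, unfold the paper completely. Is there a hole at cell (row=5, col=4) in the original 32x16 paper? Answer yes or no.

Op 1 fold_up: fold axis h@16; visible region now rows[0,16) x cols[0,16) = 16x16
Op 2 fold_right: fold axis v@8; visible region now rows[0,16) x cols[8,16) = 16x8
Op 3 fold_down: fold axis h@8; visible region now rows[8,16) x cols[8,16) = 8x8
Op 4 fold_right: fold axis v@12; visible region now rows[8,16) x cols[12,16) = 8x4
Op 5 cut(6, 2): punch at orig (14,14); cuts so far [(14, 14)]; region rows[8,16) x cols[12,16) = 8x4
Op 6 cut(4, 3): punch at orig (12,15); cuts so far [(12, 15), (14, 14)]; region rows[8,16) x cols[12,16) = 8x4
Op 7 cut(3, 1): punch at orig (11,13); cuts so far [(11, 13), (12, 15), (14, 14)]; region rows[8,16) x cols[12,16) = 8x4
Unfold 1 (reflect across v@12): 6 holes -> [(11, 10), (11, 13), (12, 8), (12, 15), (14, 9), (14, 14)]
Unfold 2 (reflect across h@8): 12 holes -> [(1, 9), (1, 14), (3, 8), (3, 15), (4, 10), (4, 13), (11, 10), (11, 13), (12, 8), (12, 15), (14, 9), (14, 14)]
Unfold 3 (reflect across v@8): 24 holes -> [(1, 1), (1, 6), (1, 9), (1, 14), (3, 0), (3, 7), (3, 8), (3, 15), (4, 2), (4, 5), (4, 10), (4, 13), (11, 2), (11, 5), (11, 10), (11, 13), (12, 0), (12, 7), (12, 8), (12, 15), (14, 1), (14, 6), (14, 9), (14, 14)]
Unfold 4 (reflect across h@16): 48 holes -> [(1, 1), (1, 6), (1, 9), (1, 14), (3, 0), (3, 7), (3, 8), (3, 15), (4, 2), (4, 5), (4, 10), (4, 13), (11, 2), (11, 5), (11, 10), (11, 13), (12, 0), (12, 7), (12, 8), (12, 15), (14, 1), (14, 6), (14, 9), (14, 14), (17, 1), (17, 6), (17, 9), (17, 14), (19, 0), (19, 7), (19, 8), (19, 15), (20, 2), (20, 5), (20, 10), (20, 13), (27, 2), (27, 5), (27, 10), (27, 13), (28, 0), (28, 7), (28, 8), (28, 15), (30, 1), (30, 6), (30, 9), (30, 14)]
Holes: [(1, 1), (1, 6), (1, 9), (1, 14), (3, 0), (3, 7), (3, 8), (3, 15), (4, 2), (4, 5), (4, 10), (4, 13), (11, 2), (11, 5), (11, 10), (11, 13), (12, 0), (12, 7), (12, 8), (12, 15), (14, 1), (14, 6), (14, 9), (14, 14), (17, 1), (17, 6), (17, 9), (17, 14), (19, 0), (19, 7), (19, 8), (19, 15), (20, 2), (20, 5), (20, 10), (20, 13), (27, 2), (27, 5), (27, 10), (27, 13), (28, 0), (28, 7), (28, 8), (28, 15), (30, 1), (30, 6), (30, 9), (30, 14)]

Answer: no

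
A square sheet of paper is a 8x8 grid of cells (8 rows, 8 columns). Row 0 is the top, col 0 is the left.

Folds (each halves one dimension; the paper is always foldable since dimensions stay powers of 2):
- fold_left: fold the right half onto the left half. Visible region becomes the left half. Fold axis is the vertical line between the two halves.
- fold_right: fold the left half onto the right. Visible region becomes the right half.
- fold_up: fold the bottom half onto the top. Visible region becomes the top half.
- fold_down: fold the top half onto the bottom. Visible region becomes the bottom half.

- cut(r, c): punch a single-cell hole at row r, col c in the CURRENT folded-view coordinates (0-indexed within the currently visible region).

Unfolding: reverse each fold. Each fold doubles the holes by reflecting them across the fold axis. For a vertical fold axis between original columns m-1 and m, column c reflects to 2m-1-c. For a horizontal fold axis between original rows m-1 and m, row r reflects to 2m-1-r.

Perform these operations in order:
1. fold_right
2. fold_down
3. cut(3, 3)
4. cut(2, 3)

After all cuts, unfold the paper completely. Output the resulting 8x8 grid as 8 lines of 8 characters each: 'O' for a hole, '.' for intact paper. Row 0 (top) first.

Answer: O......O
O......O
........
........
........
........
O......O
O......O

Derivation:
Op 1 fold_right: fold axis v@4; visible region now rows[0,8) x cols[4,8) = 8x4
Op 2 fold_down: fold axis h@4; visible region now rows[4,8) x cols[4,8) = 4x4
Op 3 cut(3, 3): punch at orig (7,7); cuts so far [(7, 7)]; region rows[4,8) x cols[4,8) = 4x4
Op 4 cut(2, 3): punch at orig (6,7); cuts so far [(6, 7), (7, 7)]; region rows[4,8) x cols[4,8) = 4x4
Unfold 1 (reflect across h@4): 4 holes -> [(0, 7), (1, 7), (6, 7), (7, 7)]
Unfold 2 (reflect across v@4): 8 holes -> [(0, 0), (0, 7), (1, 0), (1, 7), (6, 0), (6, 7), (7, 0), (7, 7)]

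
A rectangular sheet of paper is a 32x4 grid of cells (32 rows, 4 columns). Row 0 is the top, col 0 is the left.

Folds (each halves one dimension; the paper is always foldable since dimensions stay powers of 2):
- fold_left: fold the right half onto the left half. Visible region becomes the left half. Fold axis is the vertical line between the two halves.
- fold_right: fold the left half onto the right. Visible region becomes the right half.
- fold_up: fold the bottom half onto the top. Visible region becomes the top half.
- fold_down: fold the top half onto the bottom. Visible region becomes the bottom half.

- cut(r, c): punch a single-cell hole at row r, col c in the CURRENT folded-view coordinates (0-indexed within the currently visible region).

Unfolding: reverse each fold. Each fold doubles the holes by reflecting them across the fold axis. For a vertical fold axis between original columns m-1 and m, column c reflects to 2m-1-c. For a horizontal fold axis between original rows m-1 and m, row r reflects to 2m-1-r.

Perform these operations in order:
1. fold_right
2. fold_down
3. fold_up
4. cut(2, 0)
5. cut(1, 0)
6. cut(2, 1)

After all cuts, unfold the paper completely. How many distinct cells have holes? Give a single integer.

Op 1 fold_right: fold axis v@2; visible region now rows[0,32) x cols[2,4) = 32x2
Op 2 fold_down: fold axis h@16; visible region now rows[16,32) x cols[2,4) = 16x2
Op 3 fold_up: fold axis h@24; visible region now rows[16,24) x cols[2,4) = 8x2
Op 4 cut(2, 0): punch at orig (18,2); cuts so far [(18, 2)]; region rows[16,24) x cols[2,4) = 8x2
Op 5 cut(1, 0): punch at orig (17,2); cuts so far [(17, 2), (18, 2)]; region rows[16,24) x cols[2,4) = 8x2
Op 6 cut(2, 1): punch at orig (18,3); cuts so far [(17, 2), (18, 2), (18, 3)]; region rows[16,24) x cols[2,4) = 8x2
Unfold 1 (reflect across h@24): 6 holes -> [(17, 2), (18, 2), (18, 3), (29, 2), (29, 3), (30, 2)]
Unfold 2 (reflect across h@16): 12 holes -> [(1, 2), (2, 2), (2, 3), (13, 2), (13, 3), (14, 2), (17, 2), (18, 2), (18, 3), (29, 2), (29, 3), (30, 2)]
Unfold 3 (reflect across v@2): 24 holes -> [(1, 1), (1, 2), (2, 0), (2, 1), (2, 2), (2, 3), (13, 0), (13, 1), (13, 2), (13, 3), (14, 1), (14, 2), (17, 1), (17, 2), (18, 0), (18, 1), (18, 2), (18, 3), (29, 0), (29, 1), (29, 2), (29, 3), (30, 1), (30, 2)]

Answer: 24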